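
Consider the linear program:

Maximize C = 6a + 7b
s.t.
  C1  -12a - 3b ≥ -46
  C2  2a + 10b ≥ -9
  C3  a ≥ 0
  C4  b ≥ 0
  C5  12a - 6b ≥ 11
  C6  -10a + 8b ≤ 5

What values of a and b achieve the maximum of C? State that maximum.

Corner points and C = 6a + 7b:
  (23/6, 0) → C = 23
  (103/36, 35/9) → C = 799/18
  (11/12, 0) → C = 11/2

a = 103/36, b = 35/9, maximum C = 799/18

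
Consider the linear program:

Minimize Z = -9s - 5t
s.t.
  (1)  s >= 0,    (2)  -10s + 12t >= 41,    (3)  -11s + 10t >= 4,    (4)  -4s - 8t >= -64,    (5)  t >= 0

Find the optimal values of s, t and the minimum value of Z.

At the optimal vertex, -10s + 12t = 41 and -4s - 8t = -64.
Solving simultaneously gives s = 55/16, t = 201/32.

s = 55/16, t = 201/32, minimum Z = -1995/32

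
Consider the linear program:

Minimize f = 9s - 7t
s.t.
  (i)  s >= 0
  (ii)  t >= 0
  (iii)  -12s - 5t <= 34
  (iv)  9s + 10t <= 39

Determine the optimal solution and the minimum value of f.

s = 0, t = 39/10, minimum f = -273/10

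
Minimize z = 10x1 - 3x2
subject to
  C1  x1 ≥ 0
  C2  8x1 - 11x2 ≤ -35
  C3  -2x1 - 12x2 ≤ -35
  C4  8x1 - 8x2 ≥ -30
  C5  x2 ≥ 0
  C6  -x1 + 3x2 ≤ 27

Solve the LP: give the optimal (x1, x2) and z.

The binding constraints are x1 = 0 and 8x1 - 8x2 = -30.
Solving simultaneously gives x1 = 0, x2 = 15/4.

x1 = 0, x2 = 15/4, minimum z = -45/4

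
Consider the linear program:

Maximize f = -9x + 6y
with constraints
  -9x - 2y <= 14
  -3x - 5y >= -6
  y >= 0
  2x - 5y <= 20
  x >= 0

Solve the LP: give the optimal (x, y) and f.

Vertices and f = -9x + 6y:
  (2, 0) → f = -18
  (0, 6/5) → f = 36/5
  (0, 0) → f = 0

x = 0, y = 6/5, maximum f = 36/5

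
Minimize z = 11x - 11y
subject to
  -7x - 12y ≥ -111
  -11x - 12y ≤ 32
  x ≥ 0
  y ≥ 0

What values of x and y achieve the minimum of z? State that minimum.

Vertices and z = 11x - 11y:
  (0, 37/4) → z = -407/4
  (111/7, 0) → z = 1221/7
  (0, 0) → z = 0

x = 0, y = 37/4, minimum z = -407/4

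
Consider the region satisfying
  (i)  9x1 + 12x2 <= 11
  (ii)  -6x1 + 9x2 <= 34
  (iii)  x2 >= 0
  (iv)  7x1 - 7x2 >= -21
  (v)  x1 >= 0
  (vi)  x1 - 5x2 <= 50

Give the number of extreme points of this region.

Of the 15 pairwise boundary intersections, those satisfying every inequality are:
  (11/9, 0)
  (0, 11/12)
  (0, 0)

3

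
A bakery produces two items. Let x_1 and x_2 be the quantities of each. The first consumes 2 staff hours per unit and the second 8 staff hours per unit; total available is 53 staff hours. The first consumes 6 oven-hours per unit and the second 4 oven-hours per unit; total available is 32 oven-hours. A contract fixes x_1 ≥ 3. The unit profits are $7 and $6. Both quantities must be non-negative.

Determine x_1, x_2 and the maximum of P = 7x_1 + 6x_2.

x_1 = 3, x_2 = 7/2, maximum P = 42

Feasible corners and P = 7x_1 + 6x_2:
  (16/3, 0) → P = 112/3
  (3, 0) → P = 21
  (3, 7/2) → P = 42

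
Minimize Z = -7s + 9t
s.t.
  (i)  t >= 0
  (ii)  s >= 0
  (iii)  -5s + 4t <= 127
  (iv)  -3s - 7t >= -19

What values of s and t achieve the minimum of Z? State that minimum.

Extreme points and Z = -7s + 9t:
  (0, 0) → Z = 0
  (19/3, 0) → Z = -133/3
  (0, 19/7) → Z = 171/7

The optimum lies where t = 0 and -3s - 7t = -19.
Solving simultaneously gives s = 19/3, t = 0.

s = 19/3, t = 0, minimum Z = -133/3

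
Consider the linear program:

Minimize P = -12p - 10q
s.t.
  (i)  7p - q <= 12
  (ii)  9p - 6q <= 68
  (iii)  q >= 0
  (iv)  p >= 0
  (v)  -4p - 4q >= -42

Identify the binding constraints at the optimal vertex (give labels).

(i) and (v)

Corner points and P = -12p - 10q:
  (12/7, 0) → P = -144/7
  (45/16, 123/16) → P = -885/8
  (0, 0) → P = 0
  (0, 21/2) → P = -105

The minimum is at (45/16, 123/16). Substituting into each constraint, equality holds for (i) and (v); the remaining constraints have slack.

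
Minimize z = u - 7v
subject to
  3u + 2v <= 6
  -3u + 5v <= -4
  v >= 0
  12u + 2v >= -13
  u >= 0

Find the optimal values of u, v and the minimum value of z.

Corner points and z = u - 7v:
  (38/21, 2/7) → z = -4/21
  (2, 0) → z = 2
  (4/3, 0) → z = 4/3

The optimum lies where 3u + 2v = 6 and -3u + 5v = -4.
Solving simultaneously gives u = 38/21, v = 2/7.

u = 38/21, v = 2/7, minimum z = -4/21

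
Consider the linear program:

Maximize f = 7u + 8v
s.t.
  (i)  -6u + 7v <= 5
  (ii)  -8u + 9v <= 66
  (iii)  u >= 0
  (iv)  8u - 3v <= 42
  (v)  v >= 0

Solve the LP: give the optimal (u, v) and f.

u = 309/38, v = 146/19, maximum f = 4499/38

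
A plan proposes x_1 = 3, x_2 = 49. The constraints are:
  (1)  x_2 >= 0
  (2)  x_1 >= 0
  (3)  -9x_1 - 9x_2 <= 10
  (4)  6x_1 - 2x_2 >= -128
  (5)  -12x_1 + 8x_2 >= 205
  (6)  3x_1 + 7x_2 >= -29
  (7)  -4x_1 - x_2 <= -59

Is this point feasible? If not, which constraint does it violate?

feasible

(1): 49 ≥ 0 ✓
(2): 3 ≥ 0 ✓
(3): -468 ≤ 10 ✓
(4): -80 ≥ -128 ✓
(5): 356 ≥ 205 ✓
(6): 352 ≥ -29 ✓
(7): -61 ≤ -59 ✓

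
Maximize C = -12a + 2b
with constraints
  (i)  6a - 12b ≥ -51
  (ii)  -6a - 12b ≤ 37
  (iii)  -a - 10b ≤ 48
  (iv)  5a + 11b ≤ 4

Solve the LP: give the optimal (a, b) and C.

a = -22/3, b = 7/12, maximum C = 535/6

Corner points and C = -12a + 2b:
  (-22/3, 7/12) → C = 535/6
  (-57/14, 31/14) → C = 373/7
  (103/24, -251/48) → C = -1487/24
  (568/39, -244/39) → C = -7304/39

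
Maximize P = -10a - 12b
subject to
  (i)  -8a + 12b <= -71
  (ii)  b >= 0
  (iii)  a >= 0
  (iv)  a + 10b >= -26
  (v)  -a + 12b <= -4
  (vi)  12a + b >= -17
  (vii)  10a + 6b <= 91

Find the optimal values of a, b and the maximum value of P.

a = 71/8, b = 0, maximum P = -355/4

Vertices and P = -10a - 12b:
  (71/8, 0) → P = -355/4
  (253/28, 3/28) → P = -1283/14
  (91/10, 0) → P = -91

The binding constraints are -8a + 12b = -71 and b = 0.
Solving simultaneously gives a = 71/8, b = 0.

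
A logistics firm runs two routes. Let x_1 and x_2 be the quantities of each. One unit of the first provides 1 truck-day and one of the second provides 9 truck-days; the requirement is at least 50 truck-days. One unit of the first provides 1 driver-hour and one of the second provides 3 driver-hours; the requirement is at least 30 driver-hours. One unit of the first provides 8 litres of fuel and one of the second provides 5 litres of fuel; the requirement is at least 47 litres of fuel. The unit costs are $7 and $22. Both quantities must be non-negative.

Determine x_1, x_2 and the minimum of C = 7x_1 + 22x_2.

The feasible region is unbounded (it extends along (0, 1), (1, 0)), but C strictly increases along every unbounded feasible direction, so there is no improving ray and the minimum is attained at a vertex.

The optimum lies where x_1 + 9x_2 = 50 and x_1 + 3x_2 = 30.
Solving simultaneously gives x_1 = 20, x_2 = 10/3.

x_1 = 20, x_2 = 10/3, minimum C = 640/3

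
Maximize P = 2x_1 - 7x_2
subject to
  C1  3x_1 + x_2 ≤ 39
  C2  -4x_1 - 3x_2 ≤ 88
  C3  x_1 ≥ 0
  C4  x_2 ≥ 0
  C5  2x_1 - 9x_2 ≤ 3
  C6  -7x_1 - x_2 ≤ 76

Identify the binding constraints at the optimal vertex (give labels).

C1 and C5

Extreme points and P = 2x_1 - 7x_2:
  (0, 39) → P = -273
  (354/29, 69/29) → P = 225/29
  (0, 0) → P = 0
  (3/2, 0) → P = 3

The maximum is at (354/29, 69/29). Substituting into each constraint, equality holds for C1 and C5; the remaining constraints have slack.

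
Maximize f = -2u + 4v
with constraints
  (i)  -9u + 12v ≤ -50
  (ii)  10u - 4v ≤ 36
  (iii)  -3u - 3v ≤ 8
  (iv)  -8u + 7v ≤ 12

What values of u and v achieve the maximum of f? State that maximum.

u = 58/21, v = -44/21, maximum f = -292/21

Feasible corners and f = -2u + 4v:
  (58/21, -44/21) → f = -292/21
  (6/7, -74/21) → f = -332/21
  (38/21, -94/21) → f = -452/21

The binding constraints are -9u + 12v = -50 and 10u - 4v = 36.
Solving simultaneously gives u = 58/21, v = -44/21.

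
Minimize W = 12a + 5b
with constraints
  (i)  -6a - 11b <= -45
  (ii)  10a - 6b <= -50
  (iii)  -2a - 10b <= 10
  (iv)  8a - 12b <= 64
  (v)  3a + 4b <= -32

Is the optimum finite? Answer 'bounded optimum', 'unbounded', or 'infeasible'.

unbounded

From the feasible point (-532/9, 109/3), moving in the direction (-4, 3) keeps every constraint satisfied while W decreases without bound.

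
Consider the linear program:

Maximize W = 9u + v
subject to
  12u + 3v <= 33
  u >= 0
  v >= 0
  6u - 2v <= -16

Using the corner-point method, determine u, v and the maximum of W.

u = 3/7, v = 65/7, maximum W = 92/7

Vertices and W = 9u + v:
  (0, 11) → W = 11
  (3/7, 65/7) → W = 92/7
  (0, 8) → W = 8

The binding constraints are 12u + 3v = 33 and 6u - 2v = -16.
Solving simultaneously gives u = 3/7, v = 65/7.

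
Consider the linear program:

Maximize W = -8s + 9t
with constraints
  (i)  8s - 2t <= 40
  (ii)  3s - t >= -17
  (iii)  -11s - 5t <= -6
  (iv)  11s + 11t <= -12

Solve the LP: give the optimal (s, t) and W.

s = 21/11, t = -3, maximum W = -465/11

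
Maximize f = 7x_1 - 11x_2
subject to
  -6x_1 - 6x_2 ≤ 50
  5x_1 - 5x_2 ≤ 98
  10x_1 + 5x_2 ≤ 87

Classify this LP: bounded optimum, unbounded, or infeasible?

Corner points and f = 7x_1 - 11x_2:
  (169/30, -419/30) → f = 2896/15
  (37/3, -109/15) → f = 2494/15
The feasible region has finitely many vertices and no improving ray; the maximum is 2896/15 at (169/30, -419/30).

bounded optimum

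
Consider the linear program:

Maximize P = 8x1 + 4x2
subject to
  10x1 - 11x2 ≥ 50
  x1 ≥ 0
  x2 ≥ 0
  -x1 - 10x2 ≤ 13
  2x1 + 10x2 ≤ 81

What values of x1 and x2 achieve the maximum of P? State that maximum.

Corner points and P = 8x1 + 4x2:
  (5, 0) → P = 40
  (1391/122, 355/61) → P = 6984/61
  (81/2, 0) → P = 324

The optimum lies where x2 = 0 and 2x1 + 10x2 = 81.
Solving simultaneously gives x1 = 81/2, x2 = 0.

x1 = 81/2, x2 = 0, maximum P = 324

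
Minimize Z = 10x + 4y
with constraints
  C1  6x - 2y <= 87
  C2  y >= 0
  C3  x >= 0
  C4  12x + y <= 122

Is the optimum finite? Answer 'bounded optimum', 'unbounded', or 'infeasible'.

bounded optimum

Feasible corners and Z = 10x + 4y:
  (0, 0) → Z = 0
  (61/6, 0) → Z = 305/3
  (0, 122) → Z = 488
The feasible region has finitely many vertices and no improving ray; the minimum is 0 at (0, 0).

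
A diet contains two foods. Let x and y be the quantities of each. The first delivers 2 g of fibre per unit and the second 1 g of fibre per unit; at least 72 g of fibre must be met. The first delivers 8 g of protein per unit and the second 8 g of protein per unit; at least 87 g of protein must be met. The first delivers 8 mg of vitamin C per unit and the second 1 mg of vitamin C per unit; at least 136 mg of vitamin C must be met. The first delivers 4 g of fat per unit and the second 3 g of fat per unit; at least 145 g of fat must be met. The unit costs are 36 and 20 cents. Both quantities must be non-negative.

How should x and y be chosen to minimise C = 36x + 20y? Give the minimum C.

x = 71/2, y = 1, minimum C = 1298

Corner points and C = 36x + 20y:
  (0, 136) → C = 2720
  (145/4, 0) → C = 1305
  (32/3, 152/3) → C = 4192/3
  (71/2, 1) → C = 1298
The feasible region is unbounded (it extends along (0, 1), (1, 0)), but C strictly increases along every unbounded feasible direction, so there is no improving ray and the minimum is attained at a vertex.

At the optimal vertex, 2x + y = 72 and 4x + 3y = 145.
Solving simultaneously gives x = 71/2, y = 1.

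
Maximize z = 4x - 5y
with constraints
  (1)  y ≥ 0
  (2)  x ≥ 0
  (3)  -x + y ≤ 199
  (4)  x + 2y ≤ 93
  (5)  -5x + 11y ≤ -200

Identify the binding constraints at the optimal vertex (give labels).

(1) and (4)

Extreme points and z = 4x - 5y:
  (93, 0) → z = 372
  (40, 0) → z = 160
  (1423/21, 265/21) → z = 4367/21

The maximum is at (93, 0). Substituting into each constraint, equality holds for (1) and (4); the remaining constraints have slack.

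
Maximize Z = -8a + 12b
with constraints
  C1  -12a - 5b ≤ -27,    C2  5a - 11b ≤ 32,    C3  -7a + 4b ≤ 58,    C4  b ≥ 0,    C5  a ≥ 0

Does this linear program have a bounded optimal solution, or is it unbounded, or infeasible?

From the feasible point (9/4, 0), moving in the direction (4, 7) keeps every constraint satisfied while Z increases without bound.

unbounded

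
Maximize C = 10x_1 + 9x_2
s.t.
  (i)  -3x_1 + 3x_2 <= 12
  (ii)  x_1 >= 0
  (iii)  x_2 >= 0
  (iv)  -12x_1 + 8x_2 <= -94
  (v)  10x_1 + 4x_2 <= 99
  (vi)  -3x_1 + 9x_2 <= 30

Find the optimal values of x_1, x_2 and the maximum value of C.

Extreme points and C = 10x_1 + 9x_2:
  (47/6, 0) → C = 235/3
  (99/10, 0) → C = 99
  (73/8, 31/16) → C = 1739/16

x_1 = 73/8, x_2 = 31/16, maximum C = 1739/16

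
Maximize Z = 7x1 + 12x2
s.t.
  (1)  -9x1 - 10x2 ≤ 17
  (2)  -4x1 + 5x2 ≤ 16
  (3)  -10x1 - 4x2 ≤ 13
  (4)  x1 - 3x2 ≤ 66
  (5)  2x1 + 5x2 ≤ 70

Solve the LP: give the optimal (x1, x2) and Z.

Feasible corners and Z = 7x1 + 12x2:
  (-31/32, -53/64) → Z = -535/32
  (609/37, -611/37) → Z = -3069/37
  (-43/22, 18/11) → Z = 131/22
  (9, 52/5) → Z = 939/5
  (540/11, -62/11) → Z = 276

x1 = 540/11, x2 = -62/11, maximum Z = 276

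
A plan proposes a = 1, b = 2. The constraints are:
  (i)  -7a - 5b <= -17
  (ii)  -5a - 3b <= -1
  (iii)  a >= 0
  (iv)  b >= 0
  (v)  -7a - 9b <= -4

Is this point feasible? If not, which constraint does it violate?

feasible

(i): -17 ≤ -17 ✓
(ii): -11 ≤ -1 ✓
(iii): 1 ≥ 0 ✓
(iv): 2 ≥ 0 ✓
(v): -25 ≤ -4 ✓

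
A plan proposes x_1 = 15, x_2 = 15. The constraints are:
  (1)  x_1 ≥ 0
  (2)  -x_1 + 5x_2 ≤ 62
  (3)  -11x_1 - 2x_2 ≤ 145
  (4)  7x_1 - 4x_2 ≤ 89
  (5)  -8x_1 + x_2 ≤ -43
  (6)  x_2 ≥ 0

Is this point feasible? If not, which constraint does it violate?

(1): 15 ≥ 0 ✓
(2): 60 ≤ 62 ✓
(3): -195 ≤ 145 ✓
(4): 45 ≤ 89 ✓
(5): -105 ≤ -43 ✓
(6): 15 ≥ 0 ✓

feasible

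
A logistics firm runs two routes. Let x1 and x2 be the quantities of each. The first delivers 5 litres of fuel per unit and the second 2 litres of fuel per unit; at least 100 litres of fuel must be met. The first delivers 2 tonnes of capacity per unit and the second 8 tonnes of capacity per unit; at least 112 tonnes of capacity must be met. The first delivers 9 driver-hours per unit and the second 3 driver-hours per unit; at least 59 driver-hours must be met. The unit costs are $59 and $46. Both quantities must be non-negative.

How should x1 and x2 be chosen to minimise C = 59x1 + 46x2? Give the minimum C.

The feasible region is unbounded (it extends along (0, 1), (1, 0)), but C strictly increases along every unbounded feasible direction, so there is no improving ray and the minimum is attained at a vertex.

At the optimal vertex, 5x1 + 2x2 = 100 and 2x1 + 8x2 = 112.
Solving simultaneously gives x1 = 16, x2 = 10.

x1 = 16, x2 = 10, minimum C = 1404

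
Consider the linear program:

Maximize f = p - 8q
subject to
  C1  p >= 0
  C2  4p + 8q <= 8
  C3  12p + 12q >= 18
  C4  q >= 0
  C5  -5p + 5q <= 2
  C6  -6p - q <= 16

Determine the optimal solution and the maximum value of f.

Extreme points and f = p - 8q:
  (1, 1/2) → f = -3
  (2, 0) → f = 2
  (3/2, 0) → f = 3/2

p = 2, q = 0, maximum f = 2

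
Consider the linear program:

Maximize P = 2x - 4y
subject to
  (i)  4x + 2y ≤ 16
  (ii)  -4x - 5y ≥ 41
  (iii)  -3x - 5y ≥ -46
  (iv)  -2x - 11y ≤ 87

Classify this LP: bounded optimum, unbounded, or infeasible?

Extreme points and P = 2x - 4y:
  (-87, 307/5) → P = -2098/5
  (-8/17, -133/17) → P = 516/17
The feasible region has finitely many vertices and no improving ray; the maximum is 516/17 at (-8/17, -133/17).

bounded optimum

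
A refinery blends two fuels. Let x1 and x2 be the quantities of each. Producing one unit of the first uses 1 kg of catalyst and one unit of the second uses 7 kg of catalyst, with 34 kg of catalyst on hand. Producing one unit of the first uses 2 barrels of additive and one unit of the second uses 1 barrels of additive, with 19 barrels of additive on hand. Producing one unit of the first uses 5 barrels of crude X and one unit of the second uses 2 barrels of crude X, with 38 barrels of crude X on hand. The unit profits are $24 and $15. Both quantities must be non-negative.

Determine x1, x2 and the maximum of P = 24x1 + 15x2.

x1 = 6, x2 = 4, maximum P = 204

Corner points and P = 24x1 + 15x2:
  (0, 0) → P = 0
  (0, 34/7) → P = 510/7
  (38/5, 0) → P = 912/5
  (6, 4) → P = 204

At the optimal vertex, x1 + 7x2 = 34 and 5x1 + 2x2 = 38.
Solving simultaneously gives x1 = 6, x2 = 4.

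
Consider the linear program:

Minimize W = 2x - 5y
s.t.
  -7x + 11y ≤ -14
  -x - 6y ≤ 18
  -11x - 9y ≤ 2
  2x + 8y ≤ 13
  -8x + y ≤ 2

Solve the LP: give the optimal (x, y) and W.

Feasible corners and W = 2x - 5y:
  (13/23, -21/23) → W = 131/23
  (85/26, 21/26) → W = 5/2
  (50/19, -196/57) → W = 1280/57
  (111/2, -49/4) → W = 689/4

x = 85/26, y = 21/26, minimum W = 5/2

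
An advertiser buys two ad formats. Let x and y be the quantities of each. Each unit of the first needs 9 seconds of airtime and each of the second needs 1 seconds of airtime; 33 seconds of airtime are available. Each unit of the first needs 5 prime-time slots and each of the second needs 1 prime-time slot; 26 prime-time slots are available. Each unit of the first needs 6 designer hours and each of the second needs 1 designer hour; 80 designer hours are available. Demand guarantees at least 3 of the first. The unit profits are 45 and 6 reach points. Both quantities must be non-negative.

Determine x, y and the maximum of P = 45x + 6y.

Feasible corners and P = 45x + 6y:
  (11/3, 0) → P = 165
  (3, 0) → P = 135
  (3, 6) → P = 171

x = 3, y = 6, maximum P = 171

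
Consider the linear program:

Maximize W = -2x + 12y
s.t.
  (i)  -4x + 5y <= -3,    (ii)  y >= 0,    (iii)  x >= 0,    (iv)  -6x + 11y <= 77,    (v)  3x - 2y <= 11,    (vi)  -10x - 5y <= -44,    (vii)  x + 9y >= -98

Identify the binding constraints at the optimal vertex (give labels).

Vertices and W = -2x + 12y:
  (7, 5) → W = 46
  (47/14, 73/35) → W = 641/35
  (143/35, 22/35) → W = -22/35

The maximum is at (7, 5). Substituting into each constraint, equality holds for (i) and (v); the remaining constraints have slack.

(i) and (v)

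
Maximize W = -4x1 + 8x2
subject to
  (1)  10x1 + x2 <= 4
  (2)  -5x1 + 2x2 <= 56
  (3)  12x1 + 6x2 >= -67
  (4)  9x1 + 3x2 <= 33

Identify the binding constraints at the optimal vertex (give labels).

(2) and (4)

Extreme points and W = -4x1 + 8x2:
  (91/48, -359/24) → W = -509/4
  (-1, 14) → W = 116
  (-235/27, 337/54) → W = 2288/27
  (-34/11, 223/11) → W = 1920/11

The maximum is at (-34/11, 223/11). Substituting into each constraint, equality holds for (2) and (4); the remaining constraints have slack.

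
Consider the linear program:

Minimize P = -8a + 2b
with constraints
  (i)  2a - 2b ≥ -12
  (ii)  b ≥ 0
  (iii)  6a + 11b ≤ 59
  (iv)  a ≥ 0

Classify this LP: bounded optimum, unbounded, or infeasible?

bounded optimum

Vertices and P = -8a + 2b:
  (59/6, 0) → P = -236/3
  (0, 0) → P = 0
  (0, 59/11) → P = 118/11
The feasible region has finitely many vertices and no improving ray; the minimum is -236/3 at (59/6, 0).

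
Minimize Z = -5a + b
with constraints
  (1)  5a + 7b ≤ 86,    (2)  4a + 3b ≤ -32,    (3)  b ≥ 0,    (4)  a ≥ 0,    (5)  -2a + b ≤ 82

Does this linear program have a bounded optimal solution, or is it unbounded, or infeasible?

The boundaries 5a + 7b = 86 and b = 0 meet at (86/5, 0), but that point violates 4a + 3b ≤ -32. Every candidate vertex is excluded by some other constraint, so the feasible region is empty.

infeasible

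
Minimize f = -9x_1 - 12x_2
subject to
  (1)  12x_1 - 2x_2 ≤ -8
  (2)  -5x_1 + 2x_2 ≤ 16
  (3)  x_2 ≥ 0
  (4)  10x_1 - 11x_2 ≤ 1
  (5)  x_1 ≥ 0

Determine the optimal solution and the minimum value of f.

x_1 = 8/7, x_2 = 76/7, minimum f = -984/7

Extreme points and f = -9x_1 - 12x_2:
  (8/7, 76/7) → f = -984/7
  (0, 4) → f = -48
  (0, 8) → f = -96

The binding constraints are 12x_1 - 2x_2 = -8 and -5x_1 + 2x_2 = 16.
Solving simultaneously gives x_1 = 8/7, x_2 = 76/7.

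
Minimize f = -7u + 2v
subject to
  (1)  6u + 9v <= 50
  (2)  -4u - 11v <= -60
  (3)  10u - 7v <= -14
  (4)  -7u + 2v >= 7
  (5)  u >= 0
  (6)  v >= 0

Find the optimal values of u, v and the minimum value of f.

u = 1/3, v = 16/3, minimum f = 25/3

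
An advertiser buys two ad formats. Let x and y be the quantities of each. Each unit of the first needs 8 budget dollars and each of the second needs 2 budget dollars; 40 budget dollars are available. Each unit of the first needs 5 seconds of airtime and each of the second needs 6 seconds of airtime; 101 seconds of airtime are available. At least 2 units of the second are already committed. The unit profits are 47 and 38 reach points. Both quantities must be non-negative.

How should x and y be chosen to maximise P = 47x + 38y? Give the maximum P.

x = 1, y = 16, maximum P = 655

Vertices and P = 47x + 38y:
  (0, 101/6) → P = 1919/3
  (0, 2) → P = 76
  (1, 16) → P = 655
  (9/2, 2) → P = 575/2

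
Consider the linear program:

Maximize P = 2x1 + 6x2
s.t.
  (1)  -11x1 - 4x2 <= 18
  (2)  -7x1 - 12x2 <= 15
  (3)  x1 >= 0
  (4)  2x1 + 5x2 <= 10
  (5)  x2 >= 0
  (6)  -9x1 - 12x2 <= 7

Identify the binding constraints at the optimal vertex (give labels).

(3) and (4)

Corner points and P = 2x1 + 6x2:
  (0, 2) → P = 12
  (0, 0) → P = 0
  (5, 0) → P = 10

The maximum is at (0, 2). Substituting into each constraint, equality holds for (3) and (4); the remaining constraints have slack.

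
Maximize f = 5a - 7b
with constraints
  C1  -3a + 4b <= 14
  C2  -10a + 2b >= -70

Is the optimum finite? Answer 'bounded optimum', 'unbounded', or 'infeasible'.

From the feasible point (154/17, 175/17), moving in the direction (-2, -10) keeps every constraint satisfied while f increases without bound.

unbounded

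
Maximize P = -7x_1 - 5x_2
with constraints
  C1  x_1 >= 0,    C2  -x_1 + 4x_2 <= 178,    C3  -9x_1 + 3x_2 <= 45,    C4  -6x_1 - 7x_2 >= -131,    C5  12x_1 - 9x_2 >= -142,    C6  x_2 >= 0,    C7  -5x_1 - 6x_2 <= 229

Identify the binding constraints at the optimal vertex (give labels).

C1 and C6

Vertices and P = -7x_1 - 5x_2:
  (0, 15) → P = -75
  (0, 0) → P = 0
  (7/15, 82/5) → P = -1279/15
  (185/138, 404/23) → P = -13415/138
  (131/6, 0) → P = -917/6

The maximum is at (0, 0). Substituting into each constraint, equality holds for C1 and C6; the remaining constraints have slack.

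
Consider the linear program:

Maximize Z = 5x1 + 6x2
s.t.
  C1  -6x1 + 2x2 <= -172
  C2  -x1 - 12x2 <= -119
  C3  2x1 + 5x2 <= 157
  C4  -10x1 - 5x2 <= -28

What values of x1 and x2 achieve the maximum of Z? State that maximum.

x1 = 1289/19, x2 = 81/19, maximum Z = 6931/19

Corner points and Z = 5x1 + 6x2:
  (1151/37, 271/37) → Z = 7381/37
  (587/17, 299/17) → Z = 4729/17
  (1289/19, 81/19) → Z = 6931/19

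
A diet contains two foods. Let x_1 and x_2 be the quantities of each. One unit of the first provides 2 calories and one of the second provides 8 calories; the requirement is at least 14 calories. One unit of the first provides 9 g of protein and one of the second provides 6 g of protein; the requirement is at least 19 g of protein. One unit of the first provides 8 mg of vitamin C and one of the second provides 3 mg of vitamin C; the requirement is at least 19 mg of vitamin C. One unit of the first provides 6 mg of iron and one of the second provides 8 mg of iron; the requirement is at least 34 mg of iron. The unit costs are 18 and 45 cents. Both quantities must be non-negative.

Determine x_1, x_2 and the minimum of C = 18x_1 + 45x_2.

x_1 = 5, x_2 = 1/2, minimum C = 225/2

Extreme points and C = 18x_1 + 45x_2:
  (0, 19/3) → C = 285
  (7, 0) → C = 126
  (5, 1/2) → C = 225/2
  (25/23, 79/23) → C = 4005/23
The feasible region is unbounded (it extends along (0, 1), (1, 0)), but C strictly increases along every unbounded feasible direction, so there is no improving ray and the minimum is attained at a vertex.

The binding constraints are 2x_1 + 8x_2 = 14 and 6x_1 + 8x_2 = 34.
Solving simultaneously gives x_1 = 5, x_2 = 1/2.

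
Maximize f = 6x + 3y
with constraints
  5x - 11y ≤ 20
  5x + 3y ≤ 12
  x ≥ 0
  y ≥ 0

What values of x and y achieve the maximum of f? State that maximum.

x = 12/5, y = 0, maximum f = 72/5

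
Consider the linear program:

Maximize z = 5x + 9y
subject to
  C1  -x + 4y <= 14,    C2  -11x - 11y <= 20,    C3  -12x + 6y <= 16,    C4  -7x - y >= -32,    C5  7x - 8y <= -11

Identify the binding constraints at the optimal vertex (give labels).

Extreme points and z = 5x + 9y:
  (10/21, 76/21) → z = 734/21
  (17/5, 87/20) → z = 1123/20
  (-31/27, 10/27) → z = -65/27

The maximum is at (17/5, 87/20). Substituting into each constraint, equality holds for C1 and C5; the remaining constraints have slack.

C1 and C5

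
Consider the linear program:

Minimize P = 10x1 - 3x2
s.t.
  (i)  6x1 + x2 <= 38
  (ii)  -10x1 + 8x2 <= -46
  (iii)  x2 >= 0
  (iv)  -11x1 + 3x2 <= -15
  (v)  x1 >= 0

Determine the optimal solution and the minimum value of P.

Vertices and P = 10x1 - 3x2:
  (175/29, 52/29) → P = 1594/29
  (19/3, 0) → P = 190/3
  (23/5, 0) → P = 46

The optimum lies where -10x1 + 8x2 = -46 and x2 = 0.
Solving simultaneously gives x1 = 23/5, x2 = 0.

x1 = 23/5, x2 = 0, minimum P = 46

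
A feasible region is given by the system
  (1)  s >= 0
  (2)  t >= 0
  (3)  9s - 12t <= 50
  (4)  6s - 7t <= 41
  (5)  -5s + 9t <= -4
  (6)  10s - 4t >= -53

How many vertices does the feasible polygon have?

The feasible vertices (each the meet of two boundaries and inside every other half-plane) are:
  (50/9, 0)
  (4/5, 0)
  (142/9, 23/3)
  (341/19, 181/19)

4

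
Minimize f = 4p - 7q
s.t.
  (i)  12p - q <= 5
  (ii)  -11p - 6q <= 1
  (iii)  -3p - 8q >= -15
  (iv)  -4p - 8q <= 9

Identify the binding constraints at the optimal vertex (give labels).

Vertices and f = 4p - 7q:
  (29/83, -67/83) → f = 585/83
  (5/9, 5/3) → f = -85/9
  (-7/5, 12/5) → f = -112/5

The minimum is at (-7/5, 12/5). Substituting into each constraint, equality holds for (ii) and (iii); the remaining constraints have slack.

(ii) and (iii)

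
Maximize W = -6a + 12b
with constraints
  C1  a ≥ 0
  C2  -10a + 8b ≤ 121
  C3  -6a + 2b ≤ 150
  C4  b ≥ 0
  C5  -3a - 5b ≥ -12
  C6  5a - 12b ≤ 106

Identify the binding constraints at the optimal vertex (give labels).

Corner points and W = -6a + 12b:
  (0, 0) → W = 0
  (0, 12/5) → W = 144/5
  (4, 0) → W = -24

The maximum is at (0, 12/5). Substituting into each constraint, equality holds for C1 and C5; the remaining constraints have slack.

C1 and C5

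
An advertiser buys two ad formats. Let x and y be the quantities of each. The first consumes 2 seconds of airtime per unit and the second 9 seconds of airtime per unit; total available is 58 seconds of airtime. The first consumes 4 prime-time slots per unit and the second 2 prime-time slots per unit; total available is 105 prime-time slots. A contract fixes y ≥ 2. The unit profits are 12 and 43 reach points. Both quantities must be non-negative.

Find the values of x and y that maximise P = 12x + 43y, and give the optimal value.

Extreme points and P = 12x + 43y:
  (0, 58/9) → P = 2494/9
  (0, 2) → P = 86
  (20, 2) → P = 326

x = 20, y = 2, maximum P = 326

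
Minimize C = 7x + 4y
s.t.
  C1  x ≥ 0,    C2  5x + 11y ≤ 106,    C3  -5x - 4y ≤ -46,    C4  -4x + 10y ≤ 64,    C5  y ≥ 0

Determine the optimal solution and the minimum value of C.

x = 34/11, y = 84/11, minimum C = 574/11

Extreme points and C = 7x + 4y:
  (178/47, 372/47) → C = 2734/47
  (106/5, 0) → C = 742/5
  (34/11, 84/11) → C = 574/11
  (46/5, 0) → C = 322/5

The binding constraints are -5x - 4y = -46 and -4x + 10y = 64.
Solving simultaneously gives x = 34/11, y = 84/11.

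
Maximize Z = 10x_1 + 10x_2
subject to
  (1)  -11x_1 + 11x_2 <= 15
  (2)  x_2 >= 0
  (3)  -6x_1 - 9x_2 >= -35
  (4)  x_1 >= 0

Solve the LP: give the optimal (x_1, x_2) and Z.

Vertices and Z = 10x_1 + 10x_2:
  (50/33, 95/33) → Z = 1450/33
  (0, 15/11) → Z = 150/11
  (35/6, 0) → Z = 175/3
  (0, 0) → Z = 0

x_1 = 35/6, x_2 = 0, maximum Z = 175/3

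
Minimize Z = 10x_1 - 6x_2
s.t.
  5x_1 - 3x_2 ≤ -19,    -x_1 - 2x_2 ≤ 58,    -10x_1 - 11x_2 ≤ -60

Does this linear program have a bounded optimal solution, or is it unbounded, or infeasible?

From the feasible point (-29/85, 98/17), moving in the direction (-11, 10) keeps every constraint satisfied while Z decreases without bound.

unbounded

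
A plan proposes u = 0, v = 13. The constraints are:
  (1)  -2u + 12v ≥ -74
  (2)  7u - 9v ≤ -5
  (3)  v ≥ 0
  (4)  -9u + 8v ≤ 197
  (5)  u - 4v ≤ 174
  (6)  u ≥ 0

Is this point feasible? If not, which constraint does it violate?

feasible

(1): 156 ≥ -74 ✓
(2): -117 ≤ -5 ✓
(3): 13 ≥ 0 ✓
(4): 104 ≤ 197 ✓
(5): -52 ≤ 174 ✓
(6): 0 ≥ 0 ✓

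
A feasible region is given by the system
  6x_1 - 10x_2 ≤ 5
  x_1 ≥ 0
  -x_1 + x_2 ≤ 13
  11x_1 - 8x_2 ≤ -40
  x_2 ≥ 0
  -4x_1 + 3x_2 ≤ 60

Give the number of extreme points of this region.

3

The feasible vertices (each the meet of two boundaries and inside every other half-plane) are:
  (0, 13)
  (0, 5)
  (64/3, 103/3)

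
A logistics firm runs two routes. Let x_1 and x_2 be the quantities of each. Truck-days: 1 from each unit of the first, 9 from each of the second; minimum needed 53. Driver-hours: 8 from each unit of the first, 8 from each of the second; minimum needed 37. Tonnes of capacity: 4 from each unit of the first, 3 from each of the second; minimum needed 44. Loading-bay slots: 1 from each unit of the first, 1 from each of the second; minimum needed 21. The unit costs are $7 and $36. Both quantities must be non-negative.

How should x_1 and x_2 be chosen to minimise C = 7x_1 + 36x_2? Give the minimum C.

The feasible region is unbounded (it extends along (0, 1), (1, 0)), but C strictly increases along every unbounded feasible direction, so there is no improving ray and the minimum is attained at a vertex.

The optimum lies where x_1 + 9x_2 = 53 and x_1 + x_2 = 21.
Solving simultaneously gives x_1 = 17, x_2 = 4.

x_1 = 17, x_2 = 4, minimum C = 263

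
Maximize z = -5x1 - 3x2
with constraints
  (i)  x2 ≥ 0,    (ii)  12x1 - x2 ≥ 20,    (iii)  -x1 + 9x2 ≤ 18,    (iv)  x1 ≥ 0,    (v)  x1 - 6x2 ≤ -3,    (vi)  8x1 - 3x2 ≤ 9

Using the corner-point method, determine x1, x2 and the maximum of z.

x1 = 51/28, x2 = 13/7, maximum z = -411/28

Feasible corners and z = -5x1 - 3x2:
  (198/107, 236/107) → z = -1698/107
  (51/28, 13/7) → z = -411/28
  (45/23, 51/23) → z = -378/23

The optimum lies where 12x1 - x2 = 20 and 8x1 - 3x2 = 9.
Solving simultaneously gives x1 = 51/28, x2 = 13/7.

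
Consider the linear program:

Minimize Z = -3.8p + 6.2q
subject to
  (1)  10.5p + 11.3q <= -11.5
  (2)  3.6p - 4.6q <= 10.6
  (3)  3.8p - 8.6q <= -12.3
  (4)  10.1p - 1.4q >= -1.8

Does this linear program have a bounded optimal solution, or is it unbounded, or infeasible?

The boundaries 10.5p + 11.3q = -11.5 and 3.6p - 4.6q = 10.6 meet at (3344/4449, -2545/1483), but that point violates 3.8p - 8.6q ≤ -12.3. Every candidate vertex is excluded by some other constraint, so the feasible region is empty.

infeasible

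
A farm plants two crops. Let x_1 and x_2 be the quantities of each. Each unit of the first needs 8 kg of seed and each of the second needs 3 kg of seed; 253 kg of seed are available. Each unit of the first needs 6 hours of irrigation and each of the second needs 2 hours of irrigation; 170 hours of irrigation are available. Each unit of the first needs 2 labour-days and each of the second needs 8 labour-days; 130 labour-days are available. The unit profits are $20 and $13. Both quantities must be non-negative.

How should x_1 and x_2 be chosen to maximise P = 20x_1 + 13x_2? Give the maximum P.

x_1 = 25, x_2 = 10, maximum P = 630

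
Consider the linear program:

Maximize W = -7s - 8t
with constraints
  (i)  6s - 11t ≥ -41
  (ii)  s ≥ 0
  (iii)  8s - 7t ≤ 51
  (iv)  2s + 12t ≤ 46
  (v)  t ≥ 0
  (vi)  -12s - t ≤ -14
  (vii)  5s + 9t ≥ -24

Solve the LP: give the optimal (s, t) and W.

Extreme points and W = -7s - 8t:
  (467/55, 133/55) → W = -4333/55
  (51/8, 0) → W = -357/8
  (61/71, 262/71) → W = -2523/71
  (7/6, 0) → W = -49/6

The optimum lies where t = 0 and -12s - t = -14.
Solving simultaneously gives s = 7/6, t = 0.

s = 7/6, t = 0, maximum W = -49/6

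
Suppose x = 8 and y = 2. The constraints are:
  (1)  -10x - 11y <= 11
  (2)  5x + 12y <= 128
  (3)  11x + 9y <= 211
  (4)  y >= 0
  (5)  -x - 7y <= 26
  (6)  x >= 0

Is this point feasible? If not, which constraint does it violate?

(1): -102 ≤ 11 ✓
(2): 64 ≤ 128 ✓
(3): 106 ≤ 211 ✓
(4): 2 ≥ 0 ✓
(5): -22 ≤ 26 ✓
(6): 8 ≥ 0 ✓

feasible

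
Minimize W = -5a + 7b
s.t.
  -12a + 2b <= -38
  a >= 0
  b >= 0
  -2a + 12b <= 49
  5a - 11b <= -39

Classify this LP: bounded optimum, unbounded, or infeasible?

infeasible

The boundaries -12a + 2b = -38 and b = 0 meet at (19/6, 0), but that point violates 5a - 11b ≤ -39. Every candidate vertex is excluded by some other constraint, so the feasible region is empty.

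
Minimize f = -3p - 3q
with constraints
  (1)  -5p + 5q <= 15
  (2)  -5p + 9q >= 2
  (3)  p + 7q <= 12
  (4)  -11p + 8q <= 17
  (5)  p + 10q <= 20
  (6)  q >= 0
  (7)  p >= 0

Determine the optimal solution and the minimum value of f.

p = 47/22, q = 31/22, minimum f = -117/11

Corner points and f = -3p - 3q:
  (47/22, 31/22) → f = -117/11
  (0, 2/9) → f = -2/3
  (0, 12/7) → f = -36/7

The optimum lies where -5p + 9q = 2 and p + 7q = 12.
Solving simultaneously gives p = 47/22, q = 31/22.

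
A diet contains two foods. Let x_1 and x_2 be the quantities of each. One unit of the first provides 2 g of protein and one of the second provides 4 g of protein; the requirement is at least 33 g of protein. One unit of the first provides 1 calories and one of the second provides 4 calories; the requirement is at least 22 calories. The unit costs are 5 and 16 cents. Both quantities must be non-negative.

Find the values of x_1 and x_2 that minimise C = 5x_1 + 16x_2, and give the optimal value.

Feasible corners and C = 5x_1 + 16x_2:
  (0, 33/4) → C = 132
  (22, 0) → C = 110
  (11, 11/4) → C = 99
The feasible region is unbounded (it extends along (0, 1), (1, 0)), but C strictly increases along every unbounded feasible direction, so there is no improving ray and the minimum is attained at a vertex.

x_1 = 11, x_2 = 11/4, minimum C = 99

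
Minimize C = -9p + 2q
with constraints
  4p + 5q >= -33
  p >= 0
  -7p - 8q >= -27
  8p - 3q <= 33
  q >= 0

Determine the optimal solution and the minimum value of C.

p = 27/7, q = 0, minimum C = -243/7

Vertices and C = -9p + 2q:
  (0, 27/8) → C = 27/4
  (0, 0) → C = 0
  (27/7, 0) → C = -243/7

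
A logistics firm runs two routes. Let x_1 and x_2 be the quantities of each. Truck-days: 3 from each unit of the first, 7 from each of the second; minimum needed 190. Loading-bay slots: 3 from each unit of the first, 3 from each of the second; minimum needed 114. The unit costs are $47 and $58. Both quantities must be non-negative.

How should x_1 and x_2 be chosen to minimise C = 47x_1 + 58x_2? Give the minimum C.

x_1 = 19, x_2 = 19, minimum C = 1995

Vertices and C = 47x_1 + 58x_2:
  (0, 38) → C = 2204
  (190/3, 0) → C = 8930/3
  (19, 19) → C = 1995
The feasible region is unbounded (it extends along (0, 1), (1, 0)), but C strictly increases along every unbounded feasible direction, so there is no improving ray and the minimum is attained at a vertex.

The optimum lies where 3x_1 + 7x_2 = 190 and 3x_1 + 3x_2 = 114.
Solving simultaneously gives x_1 = 19, x_2 = 19.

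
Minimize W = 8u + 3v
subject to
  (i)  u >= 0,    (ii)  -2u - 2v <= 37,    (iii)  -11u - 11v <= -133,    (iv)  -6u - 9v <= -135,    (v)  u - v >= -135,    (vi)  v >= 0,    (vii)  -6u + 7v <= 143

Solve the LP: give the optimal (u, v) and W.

u = 0, v = 15, minimum W = 45

Extreme points and W = 8u + 3v:
  (0, 15) → W = 45
  (0, 143/7) → W = 429/7
  (45/2, 0) → W = 180
The feasible region is unbounded (it extends along (7, 6), (1, 0)), but W strictly increases along every unbounded feasible direction, so there is no improving ray and the minimum is attained at a vertex.

The optimum lies where u = 0 and -6u - 9v = -135.
Solving simultaneously gives u = 0, v = 15.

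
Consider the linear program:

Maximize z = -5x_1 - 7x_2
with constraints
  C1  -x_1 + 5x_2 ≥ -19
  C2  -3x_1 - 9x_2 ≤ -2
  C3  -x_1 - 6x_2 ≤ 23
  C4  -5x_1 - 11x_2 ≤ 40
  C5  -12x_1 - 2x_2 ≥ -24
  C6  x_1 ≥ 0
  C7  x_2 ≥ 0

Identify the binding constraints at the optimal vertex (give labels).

Corner points and z = -5x_1 - 7x_2:
  (0, 2/9) → z = -14/9
  (2/3, 0) → z = -10/3
  (0, 12) → z = -84
  (2, 0) → z = -10

The maximum is at (0, 2/9). Substituting into each constraint, equality holds for C2 and C6; the remaining constraints have slack.

C2 and C6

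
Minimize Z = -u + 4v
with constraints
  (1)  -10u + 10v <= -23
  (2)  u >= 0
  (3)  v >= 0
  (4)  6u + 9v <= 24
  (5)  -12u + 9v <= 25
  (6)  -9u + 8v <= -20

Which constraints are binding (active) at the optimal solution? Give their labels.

(3) and (4)

Corner points and Z = -u + 4v:
  (23/10, 0) → Z = -23/10
  (149/50, 17/25) → Z = -13/50
  (4, 0) → Z = -4

The minimum is at (4, 0). Substituting into each constraint, equality holds for (3) and (4); the remaining constraints have slack.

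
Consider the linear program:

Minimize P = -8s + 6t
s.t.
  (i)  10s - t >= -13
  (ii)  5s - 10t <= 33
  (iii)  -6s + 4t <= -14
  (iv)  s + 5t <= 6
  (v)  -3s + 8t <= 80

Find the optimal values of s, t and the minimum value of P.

At the optimal vertex, 5s - 10t = 33 and s + 5t = 6.
Solving simultaneously gives s = 45/7, t = -3/35.

s = 45/7, t = -3/35, minimum P = -1818/35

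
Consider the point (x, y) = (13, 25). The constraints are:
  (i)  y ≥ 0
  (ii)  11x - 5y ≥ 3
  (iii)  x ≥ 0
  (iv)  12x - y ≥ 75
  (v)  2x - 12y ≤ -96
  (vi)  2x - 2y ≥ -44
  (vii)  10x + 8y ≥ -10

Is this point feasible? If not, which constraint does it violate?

(i): 25 ≥ 0 ✓
(ii): 18 ≥ 3 ✓
(iii): 13 ≥ 0 ✓
(iv): 131 ≥ 75 ✓
(v): -274 ≤ -96 ✓
(vi): -24 ≥ -44 ✓
(vii): 330 ≥ -10 ✓

feasible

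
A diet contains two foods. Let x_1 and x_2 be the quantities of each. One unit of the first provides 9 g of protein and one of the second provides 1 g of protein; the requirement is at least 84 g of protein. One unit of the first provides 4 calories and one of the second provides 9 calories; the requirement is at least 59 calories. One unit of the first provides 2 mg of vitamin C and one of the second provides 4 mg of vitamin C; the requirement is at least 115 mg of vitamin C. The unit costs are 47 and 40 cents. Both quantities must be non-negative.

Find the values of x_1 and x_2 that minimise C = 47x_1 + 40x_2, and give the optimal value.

Extreme points and C = 47x_1 + 40x_2:
  (0, 84) → C = 3360
  (115/2, 0) → C = 5405/2
  (13/2, 51/2) → C = 2651/2
The feasible region is unbounded (it extends along (0, 1), (1, 0)), but C strictly increases along every unbounded feasible direction, so there is no improving ray and the minimum is attained at a vertex.

The binding constraints are 9x_1 + x_2 = 84 and 2x_1 + 4x_2 = 115.
Solving simultaneously gives x_1 = 13/2, x_2 = 51/2.

x_1 = 13/2, x_2 = 51/2, minimum C = 2651/2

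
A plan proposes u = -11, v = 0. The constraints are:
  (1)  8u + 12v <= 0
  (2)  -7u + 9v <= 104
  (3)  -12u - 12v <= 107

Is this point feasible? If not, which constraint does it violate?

Constraint (3): -12u - 12v = 132, which is not ≤ 107. All other constraints are satisfied.

not feasible — violates (3)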